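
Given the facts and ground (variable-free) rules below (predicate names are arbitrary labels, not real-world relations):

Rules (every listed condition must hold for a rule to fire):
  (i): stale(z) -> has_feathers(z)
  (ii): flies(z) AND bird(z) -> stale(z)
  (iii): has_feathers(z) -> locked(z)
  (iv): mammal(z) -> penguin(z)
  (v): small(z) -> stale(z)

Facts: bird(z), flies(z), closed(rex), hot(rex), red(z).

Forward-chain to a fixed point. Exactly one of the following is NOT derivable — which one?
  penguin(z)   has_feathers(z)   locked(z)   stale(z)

penguin(z)

Round 1: (ii) [flies(z) AND bird(z) -> stale(z)]. Adds stale(z).
Round 2: (i) [stale(z) -> has_feathers(z)]. Adds has_feathers(z).
Round 3: (iii) [has_feathers(z) -> locked(z)]. Adds locked(z).
Derived: stale(z) (round 1), locked(z) (round 3), has_feathers(z) (round 2). penguin(z) never appears in any round.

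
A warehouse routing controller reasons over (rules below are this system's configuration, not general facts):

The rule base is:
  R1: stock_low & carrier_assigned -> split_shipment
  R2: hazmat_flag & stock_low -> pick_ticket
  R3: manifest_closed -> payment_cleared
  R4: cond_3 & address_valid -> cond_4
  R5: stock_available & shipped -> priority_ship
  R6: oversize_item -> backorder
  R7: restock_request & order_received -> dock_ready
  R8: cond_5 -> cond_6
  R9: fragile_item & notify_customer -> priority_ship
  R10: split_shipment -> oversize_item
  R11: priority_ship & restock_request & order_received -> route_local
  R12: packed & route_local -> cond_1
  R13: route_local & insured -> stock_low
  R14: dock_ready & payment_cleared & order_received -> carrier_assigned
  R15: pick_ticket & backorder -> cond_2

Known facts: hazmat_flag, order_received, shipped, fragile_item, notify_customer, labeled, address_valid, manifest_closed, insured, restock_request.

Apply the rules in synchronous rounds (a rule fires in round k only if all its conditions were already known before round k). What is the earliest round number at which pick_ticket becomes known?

Round 1: R3 [manifest_closed -> payment_cleared]; R7 [restock_request & order_received -> dock_ready]; R9 [fragile_item & notify_customer -> priority_ship]. Adds payment_cleared, dock_ready, priority_ship.
Round 2: R11 [priority_ship & restock_request & order_received -> route_local]; R14 [dock_ready & payment_cleared & order_received -> carrier_assigned]. Adds route_local, carrier_assigned.
Round 3: R13 [route_local & insured -> stock_low]. Adds stock_low.
Round 4: R1 [stock_low & carrier_assigned -> split_shipment]; R2 [hazmat_flag & stock_low -> pick_ticket]. Adds split_shipment, pick_ticket.
pick_ticket first appears in round 4.

4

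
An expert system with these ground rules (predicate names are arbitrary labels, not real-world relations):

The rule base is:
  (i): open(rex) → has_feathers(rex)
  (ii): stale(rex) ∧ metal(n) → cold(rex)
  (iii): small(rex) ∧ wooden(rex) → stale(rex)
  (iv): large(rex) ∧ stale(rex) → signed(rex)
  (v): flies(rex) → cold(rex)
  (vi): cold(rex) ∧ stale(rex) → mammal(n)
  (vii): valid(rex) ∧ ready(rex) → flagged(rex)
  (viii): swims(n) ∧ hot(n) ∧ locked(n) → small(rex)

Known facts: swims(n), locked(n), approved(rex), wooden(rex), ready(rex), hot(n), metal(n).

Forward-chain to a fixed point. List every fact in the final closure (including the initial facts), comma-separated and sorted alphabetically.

[1] (viii) [swims(n) ∧ hot(n) ∧ locked(n) → small(rex)]. ⇒ new: small(rex).
[2] (iii) [small(rex) ∧ wooden(rex) → stale(rex)]. ⇒ new: stale(rex).
[3] (ii) [stale(rex) ∧ metal(n) → cold(rex)]. ⇒ new: cold(rex).
[4] (vi) [cold(rex) ∧ stale(rex) → mammal(n)]. ⇒ new: mammal(n).

approved(rex), cold(rex), hot(n), locked(n), mammal(n), metal(n), ready(rex), small(rex), stale(rex), swims(n), wooden(rex)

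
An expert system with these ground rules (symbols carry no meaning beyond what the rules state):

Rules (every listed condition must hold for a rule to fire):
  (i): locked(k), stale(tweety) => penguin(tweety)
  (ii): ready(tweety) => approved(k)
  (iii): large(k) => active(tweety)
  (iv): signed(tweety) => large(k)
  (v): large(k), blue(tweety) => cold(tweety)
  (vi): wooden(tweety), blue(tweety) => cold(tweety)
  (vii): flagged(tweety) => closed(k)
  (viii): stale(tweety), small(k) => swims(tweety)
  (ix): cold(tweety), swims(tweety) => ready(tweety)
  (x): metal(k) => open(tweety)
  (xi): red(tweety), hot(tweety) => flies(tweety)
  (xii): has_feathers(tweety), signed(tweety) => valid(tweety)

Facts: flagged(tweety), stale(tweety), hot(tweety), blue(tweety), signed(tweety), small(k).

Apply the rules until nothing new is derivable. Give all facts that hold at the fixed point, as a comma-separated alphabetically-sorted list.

Round 1: (iv) [signed(tweety) => large(k)]; (vii) [flagged(tweety) => closed(k)]; (viii) [stale(tweety), small(k) => swims(tweety)]. New: large(k), closed(k), swims(tweety).
Round 2: (iii) [large(k) => active(tweety)]; (v) [large(k), blue(tweety) => cold(tweety)]. New: active(tweety), cold(tweety).
Round 3: (ix) [cold(tweety), swims(tweety) => ready(tweety)]. New: ready(tweety).
Round 4: (ii) [ready(tweety) => approved(k)]. New: approved(k).

active(tweety), approved(k), blue(tweety), closed(k), cold(tweety), flagged(tweety), hot(tweety), large(k), ready(tweety), signed(tweety), small(k), stale(tweety), swims(tweety)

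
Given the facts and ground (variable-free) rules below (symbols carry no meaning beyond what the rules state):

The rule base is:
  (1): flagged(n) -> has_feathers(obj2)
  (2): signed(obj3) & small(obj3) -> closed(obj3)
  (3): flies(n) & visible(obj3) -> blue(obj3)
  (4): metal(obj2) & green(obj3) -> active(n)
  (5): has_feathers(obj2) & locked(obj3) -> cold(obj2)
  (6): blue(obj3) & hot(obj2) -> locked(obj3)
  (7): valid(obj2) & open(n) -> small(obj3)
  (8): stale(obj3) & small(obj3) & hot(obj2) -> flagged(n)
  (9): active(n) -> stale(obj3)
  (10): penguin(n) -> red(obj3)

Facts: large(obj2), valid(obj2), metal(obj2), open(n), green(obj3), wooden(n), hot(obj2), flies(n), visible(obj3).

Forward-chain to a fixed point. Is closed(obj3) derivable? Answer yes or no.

no

[1] (3) [flies(n) & visible(obj3) -> blue(obj3)]; (4) [metal(obj2) & green(obj3) -> active(n)]; (7) [valid(obj2) & open(n) -> small(obj3)]. ⇒ new: blue(obj3), active(n), small(obj3).
[2] (6) [blue(obj3) & hot(obj2) -> locked(obj3)]; (9) [active(n) -> stale(obj3)]. ⇒ new: locked(obj3), stale(obj3).
[3] (8) [stale(obj3) & small(obj3) & hot(obj2) -> flagged(n)]. ⇒ new: flagged(n).
[4] (1) [flagged(n) -> has_feathers(obj2)]. ⇒ new: has_feathers(obj2).
[5] (5) [has_feathers(obj2) & locked(obj3) -> cold(obj2)]. ⇒ new: cold(obj2).
Fixed point reached. closed(obj3) is concluded only by (2); (2) needs signed(obj3) (never derived).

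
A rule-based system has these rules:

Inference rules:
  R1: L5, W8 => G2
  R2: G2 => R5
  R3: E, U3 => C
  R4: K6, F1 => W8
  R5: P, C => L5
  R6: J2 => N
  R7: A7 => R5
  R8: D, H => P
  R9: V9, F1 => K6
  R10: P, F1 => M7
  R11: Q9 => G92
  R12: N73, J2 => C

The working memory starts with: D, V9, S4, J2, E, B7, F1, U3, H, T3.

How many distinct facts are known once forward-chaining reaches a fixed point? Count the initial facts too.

19

Round 1 — R3, R6, R8, R9, derive C, N, P, K6.
Round 2 — R4, R5, R10, derive W8, L5, M7.
Round 3 — R1, derive G2.
Round 4 — R2, derive R5.
Closure: {B7, C, D, E, F1, G2, H, J2, K6, L5, M7, N, P, R5, S4, T3, U3, V9, W8} — 19 facts.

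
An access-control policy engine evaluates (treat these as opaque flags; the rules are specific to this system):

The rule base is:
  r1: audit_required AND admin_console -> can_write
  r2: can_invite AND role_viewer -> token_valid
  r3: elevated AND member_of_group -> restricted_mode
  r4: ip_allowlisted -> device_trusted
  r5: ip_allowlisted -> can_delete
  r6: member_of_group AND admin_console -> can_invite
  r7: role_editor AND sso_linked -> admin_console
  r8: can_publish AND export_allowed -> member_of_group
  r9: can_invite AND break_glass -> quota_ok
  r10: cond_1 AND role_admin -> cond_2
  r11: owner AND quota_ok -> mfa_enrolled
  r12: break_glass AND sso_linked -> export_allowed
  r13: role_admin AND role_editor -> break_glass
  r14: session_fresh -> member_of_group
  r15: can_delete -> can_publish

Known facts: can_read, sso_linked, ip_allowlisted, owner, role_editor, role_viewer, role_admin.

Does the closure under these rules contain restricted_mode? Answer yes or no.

Round 1: r4 [ip_allowlisted -> device_trusted]; r5 [ip_allowlisted -> can_delete]; r7 [role_editor AND sso_linked -> admin_console]; r13 [role_admin AND role_editor -> break_glass]. New: device_trusted, can_delete, admin_console, break_glass.
Round 2: r12 [break_glass AND sso_linked -> export_allowed]; r15 [can_delete -> can_publish]. New: export_allowed, can_publish.
Round 3: r8 [can_publish AND export_allowed -> member_of_group]. New: member_of_group.
Round 4: r6 [member_of_group AND admin_console -> can_invite]. New: can_invite.
Round 5: r2 [can_invite AND role_viewer -> token_valid]; r9 [can_invite AND break_glass -> quota_ok]. New: token_valid, quota_ok.
Round 6: r11 [owner AND quota_ok -> mfa_enrolled]. New: mfa_enrolled.
Fixed point reached. restricted_mode is concluded only by r3; r3 needs elevated (never derived).

no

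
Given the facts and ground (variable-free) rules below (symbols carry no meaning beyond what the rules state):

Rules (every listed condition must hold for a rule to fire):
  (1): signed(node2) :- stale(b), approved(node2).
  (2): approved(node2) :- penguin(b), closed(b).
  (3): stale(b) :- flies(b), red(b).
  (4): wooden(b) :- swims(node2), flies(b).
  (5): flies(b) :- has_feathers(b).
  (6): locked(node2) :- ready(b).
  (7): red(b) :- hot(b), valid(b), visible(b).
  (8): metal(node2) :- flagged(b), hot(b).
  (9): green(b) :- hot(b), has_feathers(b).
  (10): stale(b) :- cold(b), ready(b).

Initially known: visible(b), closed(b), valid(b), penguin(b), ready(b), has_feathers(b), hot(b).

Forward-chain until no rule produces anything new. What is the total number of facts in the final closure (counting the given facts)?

Round 1 — (2), (5), (6), (7), (9), derive approved(node2), flies(b), locked(node2), red(b), green(b).
Round 2 — (3), derive stale(b).
Round 3 — (1), derive signed(node2).
Closure: {approved(node2), closed(b), flies(b), green(b), has_feathers(b), hot(b), locked(node2), penguin(b), ready(b), red(b), signed(node2), stale(b), valid(b), visible(b)} — 14 facts.

14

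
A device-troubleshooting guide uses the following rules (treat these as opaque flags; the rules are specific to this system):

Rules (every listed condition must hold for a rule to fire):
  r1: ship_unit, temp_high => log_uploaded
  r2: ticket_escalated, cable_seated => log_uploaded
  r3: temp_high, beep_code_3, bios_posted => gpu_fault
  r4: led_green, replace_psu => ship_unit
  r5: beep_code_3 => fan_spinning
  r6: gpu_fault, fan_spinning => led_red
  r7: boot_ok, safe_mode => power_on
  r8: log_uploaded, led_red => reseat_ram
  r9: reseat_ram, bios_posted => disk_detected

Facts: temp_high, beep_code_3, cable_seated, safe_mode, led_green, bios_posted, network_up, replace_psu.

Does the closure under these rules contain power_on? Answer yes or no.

Round 1: r3 [temp_high, beep_code_3, bios_posted => gpu_fault]; r4 [led_green, replace_psu => ship_unit]; r5 [beep_code_3 => fan_spinning]. Adds gpu_fault, ship_unit, fan_spinning.
Round 2: r1 [ship_unit, temp_high => log_uploaded]; r6 [gpu_fault, fan_spinning => led_red]. Adds log_uploaded, led_red.
Round 3: r8 [log_uploaded, led_red => reseat_ram]. Adds reseat_ram.
Round 4: r9 [reseat_ram, bios_posted => disk_detected]. Adds disk_detected.
Fixed point reached. power_on is concluded only by r7; r7 needs boot_ok (never derived).

no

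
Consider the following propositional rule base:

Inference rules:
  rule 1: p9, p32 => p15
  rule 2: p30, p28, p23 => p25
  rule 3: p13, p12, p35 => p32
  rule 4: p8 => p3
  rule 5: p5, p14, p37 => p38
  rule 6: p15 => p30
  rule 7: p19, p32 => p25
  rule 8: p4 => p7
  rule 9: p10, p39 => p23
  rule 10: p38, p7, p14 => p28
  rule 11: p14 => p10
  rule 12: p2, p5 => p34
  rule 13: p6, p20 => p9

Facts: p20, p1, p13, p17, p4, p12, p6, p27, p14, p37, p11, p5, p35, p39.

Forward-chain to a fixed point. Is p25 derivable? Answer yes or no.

Round 1: rule 3 [p13, p12, p35 => p32]; rule 5 [p5, p14, p37 => p38]; rule 8 [p4 => p7]; rule 11 [p14 => p10]; rule 13 [p6, p20 => p9]. New: p32, p38, p7, p10, p9.
Round 2: rule 1 [p9, p32 => p15]; rule 9 [p10, p39 => p23]; rule 10 [p38, p7, p14 => p28]. New: p15, p23, p28.
Round 3: rule 6 [p15 => p30]. New: p30.
Round 4: rule 2 [p30, p28, p23 => p25]. New: p25.
p25 appears in round 4, so it is derivable.

yes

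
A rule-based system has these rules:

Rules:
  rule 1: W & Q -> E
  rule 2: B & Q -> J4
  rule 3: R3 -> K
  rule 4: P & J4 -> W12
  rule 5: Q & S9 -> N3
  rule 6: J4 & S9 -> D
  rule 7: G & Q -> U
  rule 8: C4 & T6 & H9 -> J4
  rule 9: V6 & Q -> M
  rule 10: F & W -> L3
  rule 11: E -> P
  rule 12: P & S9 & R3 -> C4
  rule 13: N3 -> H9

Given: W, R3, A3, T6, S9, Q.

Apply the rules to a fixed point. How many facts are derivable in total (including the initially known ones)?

Round 1 — rule 1, rule 3, rule 5, derive E, K, N3.
Round 2 — rule 11, rule 13, derive P, H9.
Round 3 — rule 12, derive C4.
Round 4 — rule 8, derive J4.
Round 5 — rule 4, rule 6, derive W12, D.
Closure: {A3, C4, D, E, H9, J4, K, N3, P, Q, R3, S9, T6, W, W12} — 15 facts.

15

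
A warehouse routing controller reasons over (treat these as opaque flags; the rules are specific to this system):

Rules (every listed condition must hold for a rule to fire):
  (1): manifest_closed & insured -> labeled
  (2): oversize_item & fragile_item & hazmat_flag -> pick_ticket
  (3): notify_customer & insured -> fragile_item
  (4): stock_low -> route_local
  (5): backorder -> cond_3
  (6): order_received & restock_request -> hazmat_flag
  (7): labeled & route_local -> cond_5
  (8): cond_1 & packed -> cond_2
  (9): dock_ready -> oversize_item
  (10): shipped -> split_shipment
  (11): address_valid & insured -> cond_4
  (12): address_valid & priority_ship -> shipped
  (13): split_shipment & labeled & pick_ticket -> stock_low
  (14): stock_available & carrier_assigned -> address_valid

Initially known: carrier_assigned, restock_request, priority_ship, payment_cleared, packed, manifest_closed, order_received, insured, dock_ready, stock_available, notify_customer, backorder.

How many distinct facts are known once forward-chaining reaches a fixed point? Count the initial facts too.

25

Round 1 fires (1), (3), (5), (6), (9), (14), giving labeled, fragile_item, cond_3, hazmat_flag, oversize_item, address_valid.
Round 2 fires (2), (11), (12), giving pick_ticket, cond_4, shipped.
Round 3 fires (10), giving split_shipment.
Round 4 fires (13), giving stock_low.
Round 5 fires (4), giving route_local.
Round 6 fires (7), giving cond_5.
Closure: {address_valid, backorder, carrier_assigned, cond_3, cond_4, cond_5, dock_ready, fragile_item, hazmat_flag, insured, labeled, manifest_closed, notify_customer, order_received, oversize_item, packed, payment_cleared, pick_ticket, priority_ship, restock_request, route_local, shipped, split_shipment, stock_available, stock_low} — 25 facts.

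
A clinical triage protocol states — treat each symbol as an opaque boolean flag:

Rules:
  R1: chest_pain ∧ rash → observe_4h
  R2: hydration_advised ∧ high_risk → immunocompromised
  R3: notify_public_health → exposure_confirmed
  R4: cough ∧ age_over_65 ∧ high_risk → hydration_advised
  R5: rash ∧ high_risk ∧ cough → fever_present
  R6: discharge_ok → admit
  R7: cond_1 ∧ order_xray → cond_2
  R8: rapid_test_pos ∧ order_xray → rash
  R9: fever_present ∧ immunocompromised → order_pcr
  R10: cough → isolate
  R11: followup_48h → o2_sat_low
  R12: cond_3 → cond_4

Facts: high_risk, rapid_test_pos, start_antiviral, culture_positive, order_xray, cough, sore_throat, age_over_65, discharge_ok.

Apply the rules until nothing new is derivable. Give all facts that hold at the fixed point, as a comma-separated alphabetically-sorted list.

admit, age_over_65, cough, culture_positive, discharge_ok, fever_present, high_risk, hydration_advised, immunocompromised, isolate, order_pcr, order_xray, rapid_test_pos, rash, sore_throat, start_antiviral

[1] R4 [cough ∧ age_over_65 ∧ high_risk → hydration_advised]; R6 [discharge_ok → admit]; R8 [rapid_test_pos ∧ order_xray → rash]; R10 [cough → isolate]. ⇒ new: hydration_advised, admit, rash, isolate.
[2] R2 [hydration_advised ∧ high_risk → immunocompromised]; R5 [rash ∧ high_risk ∧ cough → fever_present]. ⇒ new: immunocompromised, fever_present.
[3] R9 [fever_present ∧ immunocompromised → order_pcr]. ⇒ new: order_pcr.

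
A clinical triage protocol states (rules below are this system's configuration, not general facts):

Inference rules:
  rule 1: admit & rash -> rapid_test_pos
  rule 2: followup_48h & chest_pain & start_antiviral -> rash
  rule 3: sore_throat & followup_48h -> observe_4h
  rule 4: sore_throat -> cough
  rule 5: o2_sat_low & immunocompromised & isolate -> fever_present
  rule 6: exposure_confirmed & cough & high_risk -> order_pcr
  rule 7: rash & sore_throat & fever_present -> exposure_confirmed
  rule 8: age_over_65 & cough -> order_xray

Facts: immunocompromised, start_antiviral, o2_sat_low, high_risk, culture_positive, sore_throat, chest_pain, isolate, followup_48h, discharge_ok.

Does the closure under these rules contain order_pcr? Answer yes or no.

yes

Round 1: rule 2 [followup_48h & chest_pain & start_antiviral -> rash]; rule 3 [sore_throat & followup_48h -> observe_4h]; rule 4 [sore_throat -> cough]; rule 5 [o2_sat_low & immunocompromised & isolate -> fever_present]. Adds rash, observe_4h, cough, fever_present.
Round 2: rule 7 [rash & sore_throat & fever_present -> exposure_confirmed]. Adds exposure_confirmed.
Round 3: rule 6 [exposure_confirmed & cough & high_risk -> order_pcr]. Adds order_pcr.
order_pcr appears in round 3, so it is derivable.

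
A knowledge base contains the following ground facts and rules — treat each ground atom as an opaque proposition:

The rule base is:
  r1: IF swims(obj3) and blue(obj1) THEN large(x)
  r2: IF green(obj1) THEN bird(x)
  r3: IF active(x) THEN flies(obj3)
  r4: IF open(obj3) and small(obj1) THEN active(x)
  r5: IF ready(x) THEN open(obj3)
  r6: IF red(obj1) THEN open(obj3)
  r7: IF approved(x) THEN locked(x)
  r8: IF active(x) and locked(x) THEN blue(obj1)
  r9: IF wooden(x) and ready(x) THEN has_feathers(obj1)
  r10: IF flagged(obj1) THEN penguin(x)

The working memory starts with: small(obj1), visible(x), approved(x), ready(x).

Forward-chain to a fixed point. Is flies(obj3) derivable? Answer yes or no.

yes

[1] r5 [IF ready(x) THEN open(obj3)]; r7 [IF approved(x) THEN locked(x)]. ⇒ new: open(obj3), locked(x).
[2] r4 [IF open(obj3) and small(obj1) THEN active(x)]. ⇒ new: active(x).
[3] r3 [IF active(x) THEN flies(obj3)]; r8 [IF active(x) and locked(x) THEN blue(obj1)]. ⇒ new: flies(obj3), blue(obj1).
flies(obj3) appears in round 3, so it is derivable.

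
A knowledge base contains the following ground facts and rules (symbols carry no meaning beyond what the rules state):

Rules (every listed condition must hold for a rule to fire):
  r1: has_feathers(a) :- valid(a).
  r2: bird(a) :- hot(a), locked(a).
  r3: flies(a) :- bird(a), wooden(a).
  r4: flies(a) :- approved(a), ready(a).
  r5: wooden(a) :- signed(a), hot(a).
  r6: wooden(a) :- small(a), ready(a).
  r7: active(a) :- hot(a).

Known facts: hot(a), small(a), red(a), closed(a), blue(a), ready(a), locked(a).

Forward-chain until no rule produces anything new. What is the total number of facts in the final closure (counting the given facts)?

[1] r2 [bird(a) :- hot(a), locked(a).]; r6 [wooden(a) :- small(a), ready(a).]; r7 [active(a) :- hot(a).]. ⇒ new: bird(a), wooden(a), active(a).
[2] r3 [flies(a) :- bird(a), wooden(a).]. ⇒ new: flies(a).
Closure: {active(a), bird(a), blue(a), closed(a), flies(a), hot(a), locked(a), ready(a), red(a), small(a), wooden(a)} — 11 facts.

11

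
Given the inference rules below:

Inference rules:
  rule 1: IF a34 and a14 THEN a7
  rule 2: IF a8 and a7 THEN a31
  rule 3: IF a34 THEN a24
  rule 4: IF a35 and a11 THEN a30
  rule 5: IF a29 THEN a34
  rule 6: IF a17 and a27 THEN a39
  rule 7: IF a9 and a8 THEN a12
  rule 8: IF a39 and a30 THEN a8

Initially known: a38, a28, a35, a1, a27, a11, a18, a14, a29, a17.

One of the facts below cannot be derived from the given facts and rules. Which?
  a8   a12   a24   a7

[1] rule 4 [IF a35 and a11 THEN a30]; rule 5 [IF a29 THEN a34]; rule 6 [IF a17 and a27 THEN a39]. ⇒ new: a30, a34, a39.
[2] rule 1 [IF a34 and a14 THEN a7]; rule 3 [IF a34 THEN a24]; rule 8 [IF a39 and a30 THEN a8]. ⇒ new: a7, a24, a8.
[3] rule 2 [IF a8 and a7 THEN a31]. ⇒ new: a31.
Derived: a24 (round 2), a7 (round 2), a8 (round 2). a12 never appears in any round.

a12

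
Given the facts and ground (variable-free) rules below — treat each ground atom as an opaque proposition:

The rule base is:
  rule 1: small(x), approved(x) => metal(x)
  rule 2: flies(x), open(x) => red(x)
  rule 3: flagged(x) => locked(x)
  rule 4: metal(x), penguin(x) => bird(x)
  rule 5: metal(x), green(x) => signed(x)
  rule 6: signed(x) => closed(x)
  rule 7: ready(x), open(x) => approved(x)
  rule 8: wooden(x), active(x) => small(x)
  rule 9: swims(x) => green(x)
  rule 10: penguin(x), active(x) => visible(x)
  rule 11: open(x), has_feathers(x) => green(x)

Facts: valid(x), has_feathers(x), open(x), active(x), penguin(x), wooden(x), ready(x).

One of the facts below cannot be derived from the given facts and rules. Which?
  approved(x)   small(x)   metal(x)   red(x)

red(x)

Round 1 fires rule 7, rule 8, rule 10, rule 11, giving approved(x), small(x), visible(x), green(x).
Round 2 fires rule 1, giving metal(x).
Round 3 fires rule 4, rule 5, giving bird(x), signed(x).
Round 4 fires rule 6, giving closed(x).
Derived: small(x) (round 1), metal(x) (round 2), approved(x) (round 1). red(x) never appears in any round.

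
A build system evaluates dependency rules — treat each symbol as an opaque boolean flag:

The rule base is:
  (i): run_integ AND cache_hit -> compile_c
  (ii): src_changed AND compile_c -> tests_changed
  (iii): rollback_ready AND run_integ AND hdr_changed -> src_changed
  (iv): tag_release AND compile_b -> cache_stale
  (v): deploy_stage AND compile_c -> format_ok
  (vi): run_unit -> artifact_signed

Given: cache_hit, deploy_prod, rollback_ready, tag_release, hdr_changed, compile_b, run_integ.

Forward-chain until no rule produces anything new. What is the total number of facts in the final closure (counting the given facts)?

11

Round 1 fires (i), (iii), (iv), giving compile_c, src_changed, cache_stale.
Round 2 fires (ii), giving tests_changed.
Closure: {cache_hit, cache_stale, compile_b, compile_c, deploy_prod, hdr_changed, rollback_ready, run_integ, src_changed, tag_release, tests_changed} — 11 facts.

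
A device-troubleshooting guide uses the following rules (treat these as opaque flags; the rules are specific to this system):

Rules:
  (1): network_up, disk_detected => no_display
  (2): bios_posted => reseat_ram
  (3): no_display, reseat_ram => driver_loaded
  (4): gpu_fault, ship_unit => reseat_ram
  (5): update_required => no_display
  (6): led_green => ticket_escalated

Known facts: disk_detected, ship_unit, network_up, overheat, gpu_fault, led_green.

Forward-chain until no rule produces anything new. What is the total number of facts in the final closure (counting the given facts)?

Round 1: (1) [network_up, disk_detected => no_display]; (4) [gpu_fault, ship_unit => reseat_ram]; (6) [led_green => ticket_escalated]. Adds no_display, reseat_ram, ticket_escalated.
Round 2: (3) [no_display, reseat_ram => driver_loaded]. Adds driver_loaded.
Closure: {disk_detected, driver_loaded, gpu_fault, led_green, network_up, no_display, overheat, reseat_ram, ship_unit, ticket_escalated} — 10 facts.

10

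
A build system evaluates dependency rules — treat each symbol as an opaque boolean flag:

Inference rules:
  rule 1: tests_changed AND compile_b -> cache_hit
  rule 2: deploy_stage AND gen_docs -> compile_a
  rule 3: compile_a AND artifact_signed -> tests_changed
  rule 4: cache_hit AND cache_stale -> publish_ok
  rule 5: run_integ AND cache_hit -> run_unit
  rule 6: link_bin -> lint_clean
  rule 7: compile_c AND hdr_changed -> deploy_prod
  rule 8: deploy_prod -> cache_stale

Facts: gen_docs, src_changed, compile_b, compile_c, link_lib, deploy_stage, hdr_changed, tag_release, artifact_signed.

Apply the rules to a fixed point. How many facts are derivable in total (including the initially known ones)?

15

Round 1: rule 2 [deploy_stage AND gen_docs -> compile_a]; rule 7 [compile_c AND hdr_changed -> deploy_prod]. Adds compile_a, deploy_prod.
Round 2: rule 3 [compile_a AND artifact_signed -> tests_changed]; rule 8 [deploy_prod -> cache_stale]. Adds tests_changed, cache_stale.
Round 3: rule 1 [tests_changed AND compile_b -> cache_hit]. Adds cache_hit.
Round 4: rule 4 [cache_hit AND cache_stale -> publish_ok]. Adds publish_ok.
Closure: {artifact_signed, cache_hit, cache_stale, compile_a, compile_b, compile_c, deploy_prod, deploy_stage, gen_docs, hdr_changed, link_lib, publish_ok, src_changed, tag_release, tests_changed} — 15 facts.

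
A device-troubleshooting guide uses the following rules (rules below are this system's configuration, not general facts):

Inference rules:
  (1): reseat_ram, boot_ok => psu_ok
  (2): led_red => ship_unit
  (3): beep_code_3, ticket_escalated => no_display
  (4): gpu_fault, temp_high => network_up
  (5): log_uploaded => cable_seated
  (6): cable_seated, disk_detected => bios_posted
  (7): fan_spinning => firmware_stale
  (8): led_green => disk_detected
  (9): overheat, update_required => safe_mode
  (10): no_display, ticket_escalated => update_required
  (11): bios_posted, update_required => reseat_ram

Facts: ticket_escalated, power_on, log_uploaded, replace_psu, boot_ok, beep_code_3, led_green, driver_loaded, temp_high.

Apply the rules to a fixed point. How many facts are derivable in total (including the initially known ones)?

16

Round 1 — (3), (5), (8), derive no_display, cable_seated, disk_detected.
Round 2 — (6), (10), derive bios_posted, update_required.
Round 3 — (11), derive reseat_ram.
Round 4 — (1), derive psu_ok.
Closure: {beep_code_3, bios_posted, boot_ok, cable_seated, disk_detected, driver_loaded, led_green, log_uploaded, no_display, power_on, psu_ok, replace_psu, reseat_ram, temp_high, ticket_escalated, update_required} — 16 facts.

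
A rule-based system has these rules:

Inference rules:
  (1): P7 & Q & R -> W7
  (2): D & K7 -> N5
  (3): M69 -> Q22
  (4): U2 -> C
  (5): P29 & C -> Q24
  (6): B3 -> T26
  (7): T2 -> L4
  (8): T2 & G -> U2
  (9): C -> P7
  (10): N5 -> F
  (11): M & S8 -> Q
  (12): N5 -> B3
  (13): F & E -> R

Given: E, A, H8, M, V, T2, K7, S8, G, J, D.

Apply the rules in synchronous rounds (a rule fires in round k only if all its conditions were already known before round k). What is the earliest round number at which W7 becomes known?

4

Round 1: (2) [D & K7 -> N5]; (7) [T2 -> L4]; (8) [T2 & G -> U2]; (11) [M & S8 -> Q]. Adds N5, L4, U2, Q.
Round 2: (4) [U2 -> C]; (10) [N5 -> F]; (12) [N5 -> B3]. Adds C, F, B3.
Round 3: (6) [B3 -> T26]; (9) [C -> P7]; (13) [F & E -> R]. Adds T26, P7, R.
Round 4: (1) [P7 & Q & R -> W7]. Adds W7.
W7 first appears in round 4.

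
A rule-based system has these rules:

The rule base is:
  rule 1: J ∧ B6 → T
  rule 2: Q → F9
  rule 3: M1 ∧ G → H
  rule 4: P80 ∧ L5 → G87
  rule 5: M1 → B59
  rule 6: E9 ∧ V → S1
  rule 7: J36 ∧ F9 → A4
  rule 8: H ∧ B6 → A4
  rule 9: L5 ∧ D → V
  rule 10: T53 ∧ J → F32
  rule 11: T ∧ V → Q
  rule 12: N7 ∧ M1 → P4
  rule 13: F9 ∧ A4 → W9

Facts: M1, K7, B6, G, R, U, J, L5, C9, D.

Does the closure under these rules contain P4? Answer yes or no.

no

Round 1 — rule 1, rule 3, rule 5, rule 9, derive T, H, B59, V.
Round 2 — rule 8, rule 11, derive A4, Q.
Round 3 — rule 2, derive F9.
Round 4 — rule 13, derive W9.
Fixed point reached. P4 is concluded only by rule 12; rule 12 needs N7 (never derived).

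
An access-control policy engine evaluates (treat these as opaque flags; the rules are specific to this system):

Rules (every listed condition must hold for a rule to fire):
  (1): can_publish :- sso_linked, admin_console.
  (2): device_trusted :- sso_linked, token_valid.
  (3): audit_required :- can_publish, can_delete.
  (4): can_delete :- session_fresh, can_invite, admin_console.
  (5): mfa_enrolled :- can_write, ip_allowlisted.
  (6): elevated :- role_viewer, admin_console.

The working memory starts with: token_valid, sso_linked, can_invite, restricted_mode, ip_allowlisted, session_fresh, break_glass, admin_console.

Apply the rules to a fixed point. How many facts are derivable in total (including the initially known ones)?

Round 1 fires (1), (2), (4), giving can_publish, device_trusted, can_delete.
Round 2 fires (3), giving audit_required.
Closure: {admin_console, audit_required, break_glass, can_delete, can_invite, can_publish, device_trusted, ip_allowlisted, restricted_mode, session_fresh, sso_linked, token_valid} — 12 facts.

12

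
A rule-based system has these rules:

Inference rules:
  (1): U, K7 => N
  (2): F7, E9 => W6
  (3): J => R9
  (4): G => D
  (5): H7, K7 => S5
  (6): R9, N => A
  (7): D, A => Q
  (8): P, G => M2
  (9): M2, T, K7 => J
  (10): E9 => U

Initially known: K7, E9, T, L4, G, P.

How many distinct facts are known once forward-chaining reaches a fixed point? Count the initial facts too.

Round 1 — (4), (8), (10), derive D, M2, U.
Round 2 — (1), (9), derive N, J.
Round 3 — (3), derive R9.
Round 4 — (6), derive A.
Round 5 — (7), derive Q.
Closure: {A, D, E9, G, J, K7, L4, M2, N, P, Q, R9, T, U} — 14 facts.

14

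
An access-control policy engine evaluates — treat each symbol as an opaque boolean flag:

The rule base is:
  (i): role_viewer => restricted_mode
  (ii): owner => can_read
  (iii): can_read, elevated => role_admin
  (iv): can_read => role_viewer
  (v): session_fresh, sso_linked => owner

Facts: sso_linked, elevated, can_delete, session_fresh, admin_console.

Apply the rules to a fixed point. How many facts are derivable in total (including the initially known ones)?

Round 1 fires (v), giving owner.
Round 2 fires (ii), giving can_read.
Round 3 fires (iii), (iv), giving role_admin, role_viewer.
Round 4 fires (i), giving restricted_mode.
Closure: {admin_console, can_delete, can_read, elevated, owner, restricted_mode, role_admin, role_viewer, session_fresh, sso_linked} — 10 facts.

10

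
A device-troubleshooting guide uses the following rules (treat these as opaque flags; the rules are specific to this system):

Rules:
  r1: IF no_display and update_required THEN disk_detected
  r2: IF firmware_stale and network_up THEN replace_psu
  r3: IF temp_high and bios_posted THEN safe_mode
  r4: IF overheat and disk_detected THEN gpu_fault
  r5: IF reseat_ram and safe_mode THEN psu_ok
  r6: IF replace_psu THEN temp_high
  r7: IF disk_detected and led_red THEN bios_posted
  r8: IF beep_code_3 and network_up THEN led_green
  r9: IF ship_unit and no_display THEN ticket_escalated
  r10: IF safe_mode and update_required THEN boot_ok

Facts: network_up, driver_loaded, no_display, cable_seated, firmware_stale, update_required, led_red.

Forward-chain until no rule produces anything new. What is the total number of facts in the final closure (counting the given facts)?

13

Round 1 fires r1, r2, giving disk_detected, replace_psu.
Round 2 fires r6, r7, giving temp_high, bios_posted.
Round 3 fires r3, giving safe_mode.
Round 4 fires r10, giving boot_ok.
Closure: {bios_posted, boot_ok, cable_seated, disk_detected, driver_loaded, firmware_stale, led_red, network_up, no_display, replace_psu, safe_mode, temp_high, update_required} — 13 facts.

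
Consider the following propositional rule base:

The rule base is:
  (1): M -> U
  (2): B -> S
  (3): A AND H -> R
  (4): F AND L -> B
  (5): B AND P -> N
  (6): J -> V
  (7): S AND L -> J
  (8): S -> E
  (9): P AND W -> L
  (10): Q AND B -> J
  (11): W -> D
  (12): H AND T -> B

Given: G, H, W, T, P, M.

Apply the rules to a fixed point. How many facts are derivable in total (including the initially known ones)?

Round 1: (1) [M -> U]; (9) [P AND W -> L]; (11) [W -> D]; (12) [H AND T -> B]. Adds U, L, D, B.
Round 2: (2) [B -> S]; (5) [B AND P -> N]. Adds S, N.
Round 3: (7) [S AND L -> J]; (8) [S -> E]. Adds J, E.
Round 4: (6) [J -> V]. Adds V.
Closure: {B, D, E, G, H, J, L, M, N, P, S, T, U, V, W} — 15 facts.

15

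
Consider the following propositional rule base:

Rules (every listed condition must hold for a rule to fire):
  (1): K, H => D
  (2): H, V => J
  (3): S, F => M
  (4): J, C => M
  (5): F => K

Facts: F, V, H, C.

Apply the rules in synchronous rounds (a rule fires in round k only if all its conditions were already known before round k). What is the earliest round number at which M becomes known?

[1] (2) [H, V => J]; (5) [F => K]. ⇒ new: J, K.
[2] (1) [K, H => D]; (4) [J, C => M]. ⇒ new: D, M.
M first appears in round 2.

2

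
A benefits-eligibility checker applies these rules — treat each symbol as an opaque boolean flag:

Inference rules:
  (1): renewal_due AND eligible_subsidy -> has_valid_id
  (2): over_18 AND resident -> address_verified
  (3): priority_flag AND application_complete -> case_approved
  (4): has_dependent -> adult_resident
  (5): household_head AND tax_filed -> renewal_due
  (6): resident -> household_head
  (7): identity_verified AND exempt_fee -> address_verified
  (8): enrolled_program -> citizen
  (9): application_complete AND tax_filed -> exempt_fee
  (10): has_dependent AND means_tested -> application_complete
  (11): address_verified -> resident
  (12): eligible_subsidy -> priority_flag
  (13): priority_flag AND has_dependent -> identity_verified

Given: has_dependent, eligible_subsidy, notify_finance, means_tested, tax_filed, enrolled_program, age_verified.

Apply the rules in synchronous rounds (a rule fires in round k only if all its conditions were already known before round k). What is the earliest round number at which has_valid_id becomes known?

Round 1: (4) [has_dependent -> adult_resident]; (8) [enrolled_program -> citizen]; (10) [has_dependent AND means_tested -> application_complete]; (12) [eligible_subsidy -> priority_flag]. New: adult_resident, citizen, application_complete, priority_flag.
Round 2: (3) [priority_flag AND application_complete -> case_approved]; (9) [application_complete AND tax_filed -> exempt_fee]; (13) [priority_flag AND has_dependent -> identity_verified]. New: case_approved, exempt_fee, identity_verified.
Round 3: (7) [identity_verified AND exempt_fee -> address_verified]. New: address_verified.
Round 4: (11) [address_verified -> resident]. New: resident.
Round 5: (6) [resident -> household_head]. New: household_head.
Round 6: (5) [household_head AND tax_filed -> renewal_due]. New: renewal_due.
Round 7: (1) [renewal_due AND eligible_subsidy -> has_valid_id]. New: has_valid_id.
has_valid_id first appears in round 7.

7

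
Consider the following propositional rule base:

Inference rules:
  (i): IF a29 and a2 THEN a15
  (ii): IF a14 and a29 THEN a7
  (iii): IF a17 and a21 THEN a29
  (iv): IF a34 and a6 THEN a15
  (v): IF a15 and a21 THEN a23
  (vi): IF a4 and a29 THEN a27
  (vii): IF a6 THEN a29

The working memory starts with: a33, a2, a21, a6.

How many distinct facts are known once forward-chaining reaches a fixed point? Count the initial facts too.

Round 1 fires (vii), giving a29.
Round 2 fires (i), giving a15.
Round 3 fires (v), giving a23.
Closure: {a15, a2, a21, a23, a29, a33, a6} — 7 facts.

7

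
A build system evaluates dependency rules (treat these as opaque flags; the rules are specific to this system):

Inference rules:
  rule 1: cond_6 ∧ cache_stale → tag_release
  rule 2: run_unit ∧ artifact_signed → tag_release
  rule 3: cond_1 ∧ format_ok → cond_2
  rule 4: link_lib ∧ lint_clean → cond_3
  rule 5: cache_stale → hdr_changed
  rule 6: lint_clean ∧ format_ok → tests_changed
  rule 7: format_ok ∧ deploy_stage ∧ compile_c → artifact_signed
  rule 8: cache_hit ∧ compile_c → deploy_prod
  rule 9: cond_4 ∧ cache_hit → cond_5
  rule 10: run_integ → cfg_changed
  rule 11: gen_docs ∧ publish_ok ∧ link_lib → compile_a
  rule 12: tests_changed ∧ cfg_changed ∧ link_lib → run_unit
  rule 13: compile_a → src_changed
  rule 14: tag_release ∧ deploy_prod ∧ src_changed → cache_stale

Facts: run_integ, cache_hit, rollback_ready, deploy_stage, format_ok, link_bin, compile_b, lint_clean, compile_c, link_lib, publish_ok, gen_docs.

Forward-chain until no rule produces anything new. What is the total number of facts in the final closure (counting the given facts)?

23

Round 1 fires rule 4, rule 6, rule 7, rule 8, rule 10, rule 11, giving cond_3, tests_changed, artifact_signed, deploy_prod, cfg_changed, compile_a.
Round 2 fires rule 12, rule 13, giving run_unit, src_changed.
Round 3 fires rule 2, giving tag_release.
Round 4 fires rule 14, giving cache_stale.
Round 5 fires rule 5, giving hdr_changed.
Closure: {artifact_signed, cache_hit, cache_stale, cfg_changed, compile_a, compile_b, compile_c, cond_3, deploy_prod, deploy_stage, format_ok, gen_docs, hdr_changed, link_bin, link_lib, lint_clean, publish_ok, rollback_ready, run_integ, run_unit, src_changed, tag_release, tests_changed} — 23 facts.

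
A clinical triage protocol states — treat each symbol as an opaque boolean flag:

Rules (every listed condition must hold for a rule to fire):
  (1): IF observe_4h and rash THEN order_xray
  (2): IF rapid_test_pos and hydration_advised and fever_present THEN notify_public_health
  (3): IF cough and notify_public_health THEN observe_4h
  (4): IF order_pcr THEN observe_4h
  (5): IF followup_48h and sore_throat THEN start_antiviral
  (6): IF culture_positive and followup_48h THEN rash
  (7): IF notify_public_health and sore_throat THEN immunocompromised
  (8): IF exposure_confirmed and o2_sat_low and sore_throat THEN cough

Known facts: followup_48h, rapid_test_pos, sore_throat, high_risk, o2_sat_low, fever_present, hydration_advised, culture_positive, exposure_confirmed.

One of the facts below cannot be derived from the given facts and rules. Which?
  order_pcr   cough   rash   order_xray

Round 1: (2) [IF rapid_test_pos and hydration_advised and fever_present THEN notify_public_health]; (5) [IF followup_48h and sore_throat THEN start_antiviral]; (6) [IF culture_positive and followup_48h THEN rash]; (8) [IF exposure_confirmed and o2_sat_low and sore_throat THEN cough]. Adds notify_public_health, start_antiviral, rash, cough.
Round 2: (3) [IF cough and notify_public_health THEN observe_4h]; (7) [IF notify_public_health and sore_throat THEN immunocompromised]. Adds observe_4h, immunocompromised.
Round 3: (1) [IF observe_4h and rash THEN order_xray]. Adds order_xray.
Derived: rash (round 1), order_xray (round 3), cough (round 1). order_pcr never appears in any round.

order_pcr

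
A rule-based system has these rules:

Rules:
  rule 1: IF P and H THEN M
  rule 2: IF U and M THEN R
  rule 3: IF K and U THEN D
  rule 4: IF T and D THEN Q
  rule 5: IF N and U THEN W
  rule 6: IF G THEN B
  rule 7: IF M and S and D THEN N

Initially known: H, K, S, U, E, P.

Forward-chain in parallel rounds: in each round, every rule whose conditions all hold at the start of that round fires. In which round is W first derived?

Round 1: rule 1 [IF P and H THEN M]; rule 3 [IF K and U THEN D]. Adds M, D.
Round 2: rule 2 [IF U and M THEN R]; rule 7 [IF M and S and D THEN N]. Adds R, N.
Round 3: rule 5 [IF N and U THEN W]. Adds W.
W first appears in round 3.

3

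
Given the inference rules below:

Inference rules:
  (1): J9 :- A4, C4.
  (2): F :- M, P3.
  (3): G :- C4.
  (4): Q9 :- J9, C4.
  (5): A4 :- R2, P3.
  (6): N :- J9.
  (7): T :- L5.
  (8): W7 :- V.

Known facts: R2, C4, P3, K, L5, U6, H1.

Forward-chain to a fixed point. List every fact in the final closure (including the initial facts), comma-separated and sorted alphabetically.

Round 1 — (3), (5), (7), derive G, A4, T.
Round 2 — (1), derive J9.
Round 3 — (4), (6), derive Q9, N.

A4, C4, G, H1, J9, K, L5, N, P3, Q9, R2, T, U6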